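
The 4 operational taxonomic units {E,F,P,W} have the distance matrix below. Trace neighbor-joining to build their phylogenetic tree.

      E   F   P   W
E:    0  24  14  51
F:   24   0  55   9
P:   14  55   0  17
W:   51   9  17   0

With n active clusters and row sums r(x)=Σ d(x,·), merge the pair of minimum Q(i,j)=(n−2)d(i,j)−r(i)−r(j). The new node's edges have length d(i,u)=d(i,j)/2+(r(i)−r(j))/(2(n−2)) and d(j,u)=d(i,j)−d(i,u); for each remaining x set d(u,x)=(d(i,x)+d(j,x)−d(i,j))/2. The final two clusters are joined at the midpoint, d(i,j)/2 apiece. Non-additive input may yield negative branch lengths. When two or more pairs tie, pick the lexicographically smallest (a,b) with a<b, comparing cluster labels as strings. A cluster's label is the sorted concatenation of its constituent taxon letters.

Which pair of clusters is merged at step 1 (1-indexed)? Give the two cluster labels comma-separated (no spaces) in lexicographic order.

1. join E+P (d=14, Q=-147) ⇒ EP; edges |E|=31/4, |P|=25/4
  updated: d(EP,F)=65/2, d(EP,W)=27
2. join EP+F (d=65/2, Q=-137/2) ⇒ EFP; edges |EP|=101/4, |F|=29/4
  updated: d(EFP,W)=7/4
3. join EFP+W (d=7/4) ⇒ EFPW; edges |EFP|=7/8, |W|=7/8
final tree: (((E:31/4,P:25/4):101/4,F:29/4):7/8,W:7/8)
total length: 193/4

E,P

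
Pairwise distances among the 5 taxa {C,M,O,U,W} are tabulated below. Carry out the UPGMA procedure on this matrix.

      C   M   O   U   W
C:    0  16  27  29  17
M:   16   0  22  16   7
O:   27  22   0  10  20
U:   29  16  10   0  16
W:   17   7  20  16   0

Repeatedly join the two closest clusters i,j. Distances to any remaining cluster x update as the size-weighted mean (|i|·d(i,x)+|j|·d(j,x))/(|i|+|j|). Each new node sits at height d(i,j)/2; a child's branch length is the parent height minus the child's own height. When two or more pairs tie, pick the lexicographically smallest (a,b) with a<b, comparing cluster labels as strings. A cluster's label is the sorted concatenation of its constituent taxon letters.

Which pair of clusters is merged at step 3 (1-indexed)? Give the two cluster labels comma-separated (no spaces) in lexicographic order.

step 1: merge (M,W) at d=7; branch lengths M→7/2, W→7/2; new cluster MW
  updated: d(C,MW)=33/2, d(MW,O)=21, d(MW,U)=16
step 2: merge (O,U) at d=10; branch lengths O→5, U→5; new cluster OU
  updated: d(C,OU)=28, d(MW,OU)=37/2
step 3: merge (C,MW) at d=33/2; branch lengths C→33/4, MW→19/4; new cluster CMW
  updated: d(CMW,OU)=65/3
step 4: merge (CMW,OU) at d=65/3; branch lengths CMW→31/12, OU→35/6; new cluster CMOUW
final tree: ((C:33/4,(M:7/2,W:7/2):19/4):31/12,(O:5,U:5):35/6)
total length: 461/12

C,MW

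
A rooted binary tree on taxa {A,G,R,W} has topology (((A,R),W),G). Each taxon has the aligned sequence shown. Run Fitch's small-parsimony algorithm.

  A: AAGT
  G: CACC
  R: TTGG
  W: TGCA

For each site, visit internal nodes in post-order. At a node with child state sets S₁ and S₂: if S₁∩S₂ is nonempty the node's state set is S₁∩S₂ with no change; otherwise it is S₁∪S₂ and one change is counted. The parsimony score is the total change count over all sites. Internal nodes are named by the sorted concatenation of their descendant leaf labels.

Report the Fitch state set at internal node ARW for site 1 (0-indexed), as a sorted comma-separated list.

A,G,T

AR@0: {A} ∪ {T} = {A,T} (union, +1)
ARW@0: {A,T} ∩ {T} = {T} (intersection, +0)
AGRW@0: {T} ∪ {C} = {C,T} (union, +1)
AR@1: {A} ∪ {T} = {A,T} (union, +1)
ARW@1: {A,T} ∪ {G} = {A,G,T} (union, +1)
AGRW@1: {A,G,T} ∩ {A} = {A} (intersection, +0)
AR@2: {G} ∩ {G} = {G} (intersection, +0)
ARW@2: {G} ∪ {C} = {C,G} (union, +1)
AGRW@2: {C,G} ∩ {C} = {C} (intersection, +0)
AR@3: {T} ∪ {G} = {G,T} (union, +1)
ARW@3: {G,T} ∪ {A} = {A,G,T} (union, +1)
AGRW@3: {A,G,T} ∪ {C} = {A,C,G,T} (union, +1)
per-site changes: [2, 2, 1, 3]; total = 8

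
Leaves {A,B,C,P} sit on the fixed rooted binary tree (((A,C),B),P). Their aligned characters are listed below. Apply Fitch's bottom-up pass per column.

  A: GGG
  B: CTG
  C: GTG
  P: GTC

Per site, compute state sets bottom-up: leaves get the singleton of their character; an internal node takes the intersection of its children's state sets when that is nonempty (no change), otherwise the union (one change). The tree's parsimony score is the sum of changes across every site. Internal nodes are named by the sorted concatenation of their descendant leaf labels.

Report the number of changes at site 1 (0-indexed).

site 0, node AC: A={G} ∩ C={G} → {G} (+0)
site 0, node ABC: AC={G} ∪ B={C} → {C,G} (+1)
site 0, node ABCP: ABC={C,G} ∩ P={G} → {G} (+0)
site 1, node AC: A={G} ∪ C={T} → {G,T} (+1)
site 1, node ABC: AC={G,T} ∩ B={T} → {T} (+0)
site 1, node ABCP: ABC={T} ∩ P={T} → {T} (+0)
site 2, node AC: A={G} ∩ C={G} → {G} (+0)
site 2, node ABC: AC={G} ∩ B={G} → {G} (+0)
site 2, node ABCP: ABC={G} ∪ P={C} → {C,G} (+1)
per-site changes: [1, 1, 1]; total = 3

1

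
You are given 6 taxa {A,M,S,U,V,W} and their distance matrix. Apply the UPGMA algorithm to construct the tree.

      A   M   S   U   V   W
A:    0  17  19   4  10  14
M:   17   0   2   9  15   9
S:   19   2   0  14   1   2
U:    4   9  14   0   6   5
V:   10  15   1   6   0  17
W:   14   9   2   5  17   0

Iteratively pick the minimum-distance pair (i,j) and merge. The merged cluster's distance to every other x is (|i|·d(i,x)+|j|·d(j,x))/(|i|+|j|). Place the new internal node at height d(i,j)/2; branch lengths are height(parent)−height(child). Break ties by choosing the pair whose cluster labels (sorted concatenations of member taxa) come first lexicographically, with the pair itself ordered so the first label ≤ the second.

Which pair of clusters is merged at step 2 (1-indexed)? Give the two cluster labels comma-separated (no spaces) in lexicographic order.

1. join S+V (d=1) ⇒ SV; edges |S|=1/2, |V|=1/2
  updated: d(A,SV)=29/2, d(M,SV)=17/2, d(SV,U)=10, d(SV,W)=19/2
2. join A+U (d=4) ⇒ AU; edges |A|=2, |U|=2
  updated: d(AU,M)=13, d(AU,SV)=49/4, d(AU,W)=19/2
3. join M+SV (d=17/2) ⇒ MSV; edges |M|=17/4, |SV|=15/4
  updated: d(AU,MSV)=25/2, d(MSV,W)=28/3
4. join MSV+W (d=28/3) ⇒ MSVW; edges |MSV|=5/12, |W|=14/3
  updated: d(AU,MSVW)=47/4
5. join AU+MSVW (d=47/4) ⇒ AMSUVW; edges |AU|=31/8, |MSVW|=29/24
final tree: ((A:2,U:2):31/8,((M:17/4,(S:1/2,V:1/2):15/4):5/12,W:14/3):29/24)
total length: 139/6

A,U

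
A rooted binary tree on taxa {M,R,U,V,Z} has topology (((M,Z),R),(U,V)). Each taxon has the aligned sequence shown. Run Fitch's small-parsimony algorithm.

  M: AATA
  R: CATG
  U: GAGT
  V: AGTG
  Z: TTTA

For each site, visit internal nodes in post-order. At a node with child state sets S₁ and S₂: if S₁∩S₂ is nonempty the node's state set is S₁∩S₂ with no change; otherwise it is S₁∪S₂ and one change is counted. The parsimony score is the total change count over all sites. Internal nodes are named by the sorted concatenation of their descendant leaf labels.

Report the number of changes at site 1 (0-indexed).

2

site 0, node MZ: M={A} ∪ Z={T} → {A,T} (+1)
site 0, node MRZ: MZ={A,T} ∪ R={C} → {A,C,T} (+1)
site 0, node UV: U={G} ∪ V={A} → {A,G} (+1)
site 0, node MRUVZ: MRZ={A,C,T} ∩ UV={A,G} → {A} (+0)
site 1, node MZ: M={A} ∪ Z={T} → {A,T} (+1)
site 1, node MRZ: MZ={A,T} ∩ R={A} → {A} (+0)
site 1, node UV: U={A} ∪ V={G} → {A,G} (+1)
site 1, node MRUVZ: MRZ={A} ∩ UV={A,G} → {A} (+0)
site 2, node MZ: M={T} ∩ Z={T} → {T} (+0)
site 2, node MRZ: MZ={T} ∩ R={T} → {T} (+0)
site 2, node UV: U={G} ∪ V={T} → {G,T} (+1)
site 2, node MRUVZ: MRZ={T} ∩ UV={G,T} → {T} (+0)
site 3, node MZ: M={A} ∩ Z={A} → {A} (+0)
site 3, node MRZ: MZ={A} ∪ R={G} → {A,G} (+1)
site 3, node UV: U={T} ∪ V={G} → {G,T} (+1)
site 3, node MRUVZ: MRZ={A,G} ∩ UV={G,T} → {G} (+0)
per-site changes: [3, 2, 1, 2]; total = 8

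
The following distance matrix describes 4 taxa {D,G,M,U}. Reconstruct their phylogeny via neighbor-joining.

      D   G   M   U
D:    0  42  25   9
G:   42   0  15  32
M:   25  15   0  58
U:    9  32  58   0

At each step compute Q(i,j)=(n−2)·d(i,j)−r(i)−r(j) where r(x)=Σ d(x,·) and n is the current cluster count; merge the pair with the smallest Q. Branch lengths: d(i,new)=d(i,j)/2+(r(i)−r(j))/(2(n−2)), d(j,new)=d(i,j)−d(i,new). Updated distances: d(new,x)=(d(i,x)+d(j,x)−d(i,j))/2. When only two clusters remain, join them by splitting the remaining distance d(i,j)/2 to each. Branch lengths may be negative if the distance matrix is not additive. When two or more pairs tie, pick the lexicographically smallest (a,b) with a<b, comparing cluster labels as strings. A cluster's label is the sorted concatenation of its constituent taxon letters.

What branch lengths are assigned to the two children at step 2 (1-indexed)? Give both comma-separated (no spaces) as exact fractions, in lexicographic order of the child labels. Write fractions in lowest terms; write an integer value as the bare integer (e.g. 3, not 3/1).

109/4,21/4

1. join D+U (d=9, Q=-157) ⇒ DU; edges |D|=-5/4, |U|=41/4
  updated: d(DU,G)=65/2, d(DU,M)=37
2. join DU+G (d=65/2, Q=-169/2) ⇒ DGU; edges |DU|=109/4, |G|=21/4
  updated: d(DGU,M)=39/4
3. join DGU+M (d=39/4) ⇒ DGMU; edges |DGU|=39/8, |M|=39/8
final tree: (((D:-5/4,U:41/4):109/4,G:21/4):39/8,M:39/8)
total length: 205/4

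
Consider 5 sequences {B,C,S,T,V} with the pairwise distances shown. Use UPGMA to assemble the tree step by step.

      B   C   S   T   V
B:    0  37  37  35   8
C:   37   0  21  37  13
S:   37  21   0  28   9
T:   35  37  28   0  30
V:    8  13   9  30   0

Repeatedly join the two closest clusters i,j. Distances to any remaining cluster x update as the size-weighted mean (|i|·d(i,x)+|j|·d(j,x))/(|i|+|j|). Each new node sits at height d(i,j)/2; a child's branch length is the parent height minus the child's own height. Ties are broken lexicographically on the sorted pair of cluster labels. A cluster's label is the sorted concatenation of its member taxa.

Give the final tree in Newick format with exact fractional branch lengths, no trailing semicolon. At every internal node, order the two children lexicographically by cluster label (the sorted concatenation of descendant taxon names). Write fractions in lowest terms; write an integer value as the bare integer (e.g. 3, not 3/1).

(((B:4,V:4):8,(C:21/2,S:21/2):3/2):17/4,T:65/4)

1. join B+V (d=8) ⇒ BV; edges |B|=4, |V|=4
  updated: d(BV,C)=25, d(BV,S)=23, d(BV,T)=65/2
2. join C+S (d=21) ⇒ CS; edges |C|=21/2, |S|=21/2
  updated: d(BV,CS)=24, d(CS,T)=65/2
3. join BV+CS (d=24) ⇒ BCSV; edges |BV|=8, |CS|=3/2
  updated: d(BCSV,T)=65/2
4. join BCSV+T (d=65/2) ⇒ BCSTV; edges |BCSV|=17/4, |T|=65/4
final tree: (((B:4,V:4):8,(C:21/2,S:21/2):3/2):17/4,T:65/4)
total length: 59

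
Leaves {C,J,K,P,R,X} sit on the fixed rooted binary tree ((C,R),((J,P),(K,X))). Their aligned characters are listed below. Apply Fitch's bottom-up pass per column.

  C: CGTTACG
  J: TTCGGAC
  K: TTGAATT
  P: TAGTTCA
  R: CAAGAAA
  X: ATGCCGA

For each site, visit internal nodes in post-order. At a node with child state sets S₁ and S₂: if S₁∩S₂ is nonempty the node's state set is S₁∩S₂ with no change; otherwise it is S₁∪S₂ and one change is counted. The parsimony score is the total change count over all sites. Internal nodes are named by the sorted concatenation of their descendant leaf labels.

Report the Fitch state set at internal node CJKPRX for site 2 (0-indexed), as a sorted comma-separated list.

site 0, node CR: C={C} ∩ R={C} → {C} (+0)
site 0, node JP: J={T} ∩ P={T} → {T} (+0)
site 0, node KX: K={T} ∪ X={A} → {A,T} (+1)
site 0, node JKPX: JP={T} ∩ KX={A,T} → {T} (+0)
site 0, node CJKPRX: CR={C} ∪ JKPX={T} → {C,T} (+1)
site 1, node CR: C={G} ∪ R={A} → {A,G} (+1)
site 1, node JP: J={T} ∪ P={A} → {A,T} (+1)
site 1, node KX: K={T} ∩ X={T} → {T} (+0)
site 1, node JKPX: JP={A,T} ∩ KX={T} → {T} (+0)
site 1, node CJKPRX: CR={A,G} ∪ JKPX={T} → {A,G,T} (+1)
site 2, node CR: C={T} ∪ R={A} → {A,T} (+1)
site 2, node JP: J={C} ∪ P={G} → {C,G} (+1)
site 2, node KX: K={G} ∩ X={G} → {G} (+0)
site 2, node JKPX: JP={C,G} ∩ KX={G} → {G} (+0)
site 2, node CJKPRX: CR={A,T} ∪ JKPX={G} → {A,G,T} (+1)
site 3, node CR: C={T} ∪ R={G} → {G,T} (+1)
site 3, node JP: J={G} ∪ P={T} → {G,T} (+1)
site 3, node KX: K={A} ∪ X={C} → {A,C} (+1)
site 3, node JKPX: JP={G,T} ∪ KX={A,C} → {A,C,G,T} (+1)
site 3, node CJKPRX: CR={G,T} ∩ JKPX={A,C,G,T} → {G,T} (+0)
site 4, node CR: C={A} ∩ R={A} → {A} (+0)
site 4, node JP: J={G} ∪ P={T} → {G,T} (+1)
site 4, node KX: K={A} ∪ X={C} → {A,C} (+1)
site 4, node JKPX: JP={G,T} ∪ KX={A,C} → {A,C,G,T} (+1)
site 4, node CJKPRX: CR={A} ∩ JKPX={A,C,G,T} → {A} (+0)
site 5, node CR: C={C} ∪ R={A} → {A,C} (+1)
site 5, node JP: J={A} ∪ P={C} → {A,C} (+1)
site 5, node KX: K={T} ∪ X={G} → {G,T} (+1)
site 5, node JKPX: JP={A,C} ∪ KX={G,T} → {A,C,G,T} (+1)
site 5, node CJKPRX: CR={A,C} ∩ JKPX={A,C,G,T} → {A,C} (+0)
site 6, node CR: C={G} ∪ R={A} → {A,G} (+1)
site 6, node JP: J={C} ∪ P={A} → {A,C} (+1)
site 6, node KX: K={T} ∪ X={A} → {A,T} (+1)
site 6, node JKPX: JP={A,C} ∩ KX={A,T} → {A} (+0)
site 6, node CJKPRX: CR={A,G} ∩ JKPX={A} → {A} (+0)
per-site changes: [2, 3, 3, 4, 3, 4, 3]; total = 22

A,G,T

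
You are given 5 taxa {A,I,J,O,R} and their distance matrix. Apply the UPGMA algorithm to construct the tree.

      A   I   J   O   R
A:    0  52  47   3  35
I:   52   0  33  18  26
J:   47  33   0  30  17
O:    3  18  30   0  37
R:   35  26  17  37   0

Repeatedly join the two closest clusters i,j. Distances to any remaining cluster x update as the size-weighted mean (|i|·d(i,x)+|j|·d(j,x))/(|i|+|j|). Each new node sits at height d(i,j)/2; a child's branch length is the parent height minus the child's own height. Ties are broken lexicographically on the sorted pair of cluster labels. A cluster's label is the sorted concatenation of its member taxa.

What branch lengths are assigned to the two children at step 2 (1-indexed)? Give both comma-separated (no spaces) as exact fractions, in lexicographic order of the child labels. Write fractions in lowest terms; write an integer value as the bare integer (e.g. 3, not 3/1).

1. join A+O (d=3) ⇒ AO; edges |A|=3/2, |O|=3/2
  updated: d(AO,I)=35, d(AO,J)=77/2, d(AO,R)=36
2. join J+R (d=17) ⇒ JR; edges |J|=17/2, |R|=17/2
  updated: d(AO,JR)=149/4, d(I,JR)=59/2
3. join I+JR (d=59/2) ⇒ IJR; edges |I|=59/4, |JR|=25/4
  updated: d(AO,IJR)=73/2
4. join AO+IJR (d=73/2) ⇒ AIJOR; edges |AO|=67/4, |IJR|=7/2
final tree: ((A:3/2,O:3/2):67/4,(I:59/4,(J:17/2,R:17/2):25/4):7/2)
total length: 245/4

17/2,17/2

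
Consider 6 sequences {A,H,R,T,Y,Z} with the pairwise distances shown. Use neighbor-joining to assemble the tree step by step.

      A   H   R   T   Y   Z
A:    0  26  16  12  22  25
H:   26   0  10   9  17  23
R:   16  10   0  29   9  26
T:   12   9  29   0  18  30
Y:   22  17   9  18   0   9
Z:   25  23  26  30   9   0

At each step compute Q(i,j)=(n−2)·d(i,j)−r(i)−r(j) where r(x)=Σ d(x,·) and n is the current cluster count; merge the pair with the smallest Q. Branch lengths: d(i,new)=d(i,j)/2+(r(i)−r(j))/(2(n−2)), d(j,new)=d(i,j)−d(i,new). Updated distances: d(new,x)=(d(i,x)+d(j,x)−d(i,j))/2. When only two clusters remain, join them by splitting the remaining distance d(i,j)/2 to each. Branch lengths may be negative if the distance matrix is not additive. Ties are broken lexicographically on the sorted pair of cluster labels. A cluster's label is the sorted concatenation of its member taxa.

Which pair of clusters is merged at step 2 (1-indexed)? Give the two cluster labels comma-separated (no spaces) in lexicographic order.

step 1: merge (Y,Z) at d=9, Q=-152; branch lengths Y→-1/4, Z→37/4; new cluster YZ
  updated: d(A,YZ)=19, d(H,YZ)=31/2, d(R,YZ)=13, d(T,YZ)=39/2
step 2: merge (A,T) at d=12, Q=-213/2; branch lengths A→79/12, T→65/12; new cluster AT
  updated: d(AT,H)=23/2, d(AT,R)=33/2, d(AT,YZ)=53/4
step 3: merge (AT,YZ) at d=53/4, Q=-113/2; branch lengths AT→13/2, YZ→27/4; new cluster ATYZ
  updated: d(ATYZ,H)=55/8, d(ATYZ,R)=65/8
step 4: merge (ATYZ,H) at d=55/8, Q=-25; branch lengths ATYZ→5/2, H→35/8; new cluster AHTYZ
  updated: d(AHTYZ,R)=45/8
step 5: merge (AHTYZ,R) at d=45/8; branch lengths AHTYZ→45/16, R→45/16; new cluster AHRTYZ
final tree: ((((A:79/12,T:65/12):13/2,(Y:-1/4,Z:37/4):27/4):5/2,H:35/8):45/16,R:45/16)
total length: 187/4

A,T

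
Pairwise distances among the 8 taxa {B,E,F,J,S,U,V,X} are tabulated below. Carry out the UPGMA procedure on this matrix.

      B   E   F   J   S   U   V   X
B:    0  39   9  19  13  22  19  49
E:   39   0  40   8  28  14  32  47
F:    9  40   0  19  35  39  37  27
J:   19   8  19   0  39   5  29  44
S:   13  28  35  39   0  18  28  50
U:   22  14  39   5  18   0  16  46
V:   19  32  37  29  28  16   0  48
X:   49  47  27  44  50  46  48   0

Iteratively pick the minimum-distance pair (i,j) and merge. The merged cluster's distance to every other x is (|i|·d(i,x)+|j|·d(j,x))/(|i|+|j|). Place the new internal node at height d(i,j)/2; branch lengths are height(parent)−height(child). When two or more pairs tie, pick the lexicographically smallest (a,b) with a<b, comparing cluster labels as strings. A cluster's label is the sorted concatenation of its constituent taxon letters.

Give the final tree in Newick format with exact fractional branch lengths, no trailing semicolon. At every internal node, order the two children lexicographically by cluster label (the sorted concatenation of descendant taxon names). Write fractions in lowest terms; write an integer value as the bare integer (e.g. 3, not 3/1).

((((B:9/2,F:9/2):15/2,S:12):59/24,((E:11/2,(J:5/2,U:5/2):3):22/3,V:77/6):13/8):1303/168,X:311/14)

iteration 1: select J,U (d=5); attach at lengths (5/2, 5/2); label the merged cluster JU
  updated: d(B,JU)=41/2, d(E,JU)=11, d(F,JU)=29, d(JU,S)=57/2, d(JU,V)=45/2, d(JU,X)=45
iteration 2: select B,F (d=9); attach at lengths (9/2, 9/2); label the merged cluster BF
  updated: d(BF,E)=79/2, d(BF,JU)=99/4, d(BF,S)=24, d(BF,V)=28, d(BF,X)=38
iteration 3: select E,JU (d=11); attach at lengths (11/2, 3); label the merged cluster EJU
  updated: d(BF,EJU)=89/3, d(EJU,S)=85/3, d(EJU,V)=77/3, d(EJU,X)=137/3
iteration 4: select BF,S (d=24); attach at lengths (15/2, 12); label the merged cluster BFS
  updated: d(BFS,EJU)=263/9, d(BFS,V)=28, d(BFS,X)=42
iteration 5: select EJU,V (d=77/3); attach at lengths (22/3, 77/6); label the merged cluster EJUV
  updated: d(BFS,EJUV)=347/12, d(EJUV,X)=185/4
iteration 6: select BFS,EJUV (d=347/12); attach at lengths (59/24, 13/8); label the merged cluster BEFJSUV
  updated: d(BEFJSUV,X)=311/7
iteration 7: select BEFJSUV,X (d=311/7); attach at lengths (1303/168, 311/14); label the merged cluster BEFJSUVX
final tree: ((((B:9/2,F:9/2):15/2,S:12):59/24,((E:11/2,(J:5/2,U:5/2):3):22/3,V:77/6):13/8):1303/168,X:311/14)
total length: 16165/168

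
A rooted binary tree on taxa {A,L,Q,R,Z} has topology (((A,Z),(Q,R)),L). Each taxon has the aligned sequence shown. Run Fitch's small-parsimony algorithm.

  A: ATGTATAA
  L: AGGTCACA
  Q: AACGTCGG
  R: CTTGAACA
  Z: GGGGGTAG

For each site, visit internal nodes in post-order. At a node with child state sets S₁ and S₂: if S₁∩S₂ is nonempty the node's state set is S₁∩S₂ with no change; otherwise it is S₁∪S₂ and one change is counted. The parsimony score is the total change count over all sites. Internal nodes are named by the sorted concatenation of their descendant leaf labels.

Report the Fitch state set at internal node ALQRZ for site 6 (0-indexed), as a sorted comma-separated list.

[col 0] AZ: children A:{A}, Z:{G} ∪→ {A,G}; cost 1
[col 0] QR: children Q:{A}, R:{C} ∪→ {A,C}; cost 1
[col 0] AQRZ: children AZ:{A,G}, QR:{A,C} ∩→ {A}; cost 0
[col 0] ALQRZ: children AQRZ:{A}, L:{A} ∩→ {A}; cost 0
[col 1] AZ: children A:{T}, Z:{G} ∪→ {G,T}; cost 1
[col 1] QR: children Q:{A}, R:{T} ∪→ {A,T}; cost 1
[col 1] AQRZ: children AZ:{G,T}, QR:{A,T} ∩→ {T}; cost 0
[col 1] ALQRZ: children AQRZ:{T}, L:{G} ∪→ {G,T}; cost 1
[col 2] AZ: children A:{G}, Z:{G} ∩→ {G}; cost 0
[col 2] QR: children Q:{C}, R:{T} ∪→ {C,T}; cost 1
[col 2] AQRZ: children AZ:{G}, QR:{C,T} ∪→ {C,G,T}; cost 1
[col 2] ALQRZ: children AQRZ:{C,G,T}, L:{G} ∩→ {G}; cost 0
[col 3] AZ: children A:{T}, Z:{G} ∪→ {G,T}; cost 1
[col 3] QR: children Q:{G}, R:{G} ∩→ {G}; cost 0
[col 3] AQRZ: children AZ:{G,T}, QR:{G} ∩→ {G}; cost 0
[col 3] ALQRZ: children AQRZ:{G}, L:{T} ∪→ {G,T}; cost 1
[col 4] AZ: children A:{A}, Z:{G} ∪→ {A,G}; cost 1
[col 4] QR: children Q:{T}, R:{A} ∪→ {A,T}; cost 1
[col 4] AQRZ: children AZ:{A,G}, QR:{A,T} ∩→ {A}; cost 0
[col 4] ALQRZ: children AQRZ:{A}, L:{C} ∪→ {A,C}; cost 1
[col 5] AZ: children A:{T}, Z:{T} ∩→ {T}; cost 0
[col 5] QR: children Q:{C}, R:{A} ∪→ {A,C}; cost 1
[col 5] AQRZ: children AZ:{T}, QR:{A,C} ∪→ {A,C,T}; cost 1
[col 5] ALQRZ: children AQRZ:{A,C,T}, L:{A} ∩→ {A}; cost 0
[col 6] AZ: children A:{A}, Z:{A} ∩→ {A}; cost 0
[col 6] QR: children Q:{G}, R:{C} ∪→ {C,G}; cost 1
[col 6] AQRZ: children AZ:{A}, QR:{C,G} ∪→ {A,C,G}; cost 1
[col 6] ALQRZ: children AQRZ:{A,C,G}, L:{C} ∩→ {C}; cost 0
[col 7] AZ: children A:{A}, Z:{G} ∪→ {A,G}; cost 1
[col 7] QR: children Q:{G}, R:{A} ∪→ {A,G}; cost 1
[col 7] AQRZ: children AZ:{A,G}, QR:{A,G} ∩→ {A,G}; cost 0
[col 7] ALQRZ: children AQRZ:{A,G}, L:{A} ∩→ {A}; cost 0
per-site changes: [2, 3, 2, 2, 3, 2, 2, 2]; total = 18

C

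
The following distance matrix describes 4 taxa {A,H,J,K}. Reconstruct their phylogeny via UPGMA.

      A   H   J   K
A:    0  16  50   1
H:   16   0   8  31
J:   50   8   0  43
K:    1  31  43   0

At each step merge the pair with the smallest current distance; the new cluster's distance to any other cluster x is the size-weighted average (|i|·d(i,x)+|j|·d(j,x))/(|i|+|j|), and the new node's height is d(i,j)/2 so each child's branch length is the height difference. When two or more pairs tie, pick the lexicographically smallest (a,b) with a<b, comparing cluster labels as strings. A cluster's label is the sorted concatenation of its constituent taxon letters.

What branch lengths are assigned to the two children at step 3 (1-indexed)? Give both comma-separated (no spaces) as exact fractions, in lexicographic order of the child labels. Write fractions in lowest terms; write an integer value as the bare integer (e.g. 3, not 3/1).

17,27/2

iteration 1: select A,K (d=1); attach at lengths (1/2, 1/2); label the merged cluster AK
  updated: d(AK,H)=47/2, d(AK,J)=93/2
iteration 2: select H,J (d=8); attach at lengths (4, 4); label the merged cluster HJ
  updated: d(AK,HJ)=35
iteration 3: select AK,HJ (d=35); attach at lengths (17, 27/2); label the merged cluster AHJK
final tree: ((A:1/2,K:1/2):17,(H:4,J:4):27/2)
total length: 79/2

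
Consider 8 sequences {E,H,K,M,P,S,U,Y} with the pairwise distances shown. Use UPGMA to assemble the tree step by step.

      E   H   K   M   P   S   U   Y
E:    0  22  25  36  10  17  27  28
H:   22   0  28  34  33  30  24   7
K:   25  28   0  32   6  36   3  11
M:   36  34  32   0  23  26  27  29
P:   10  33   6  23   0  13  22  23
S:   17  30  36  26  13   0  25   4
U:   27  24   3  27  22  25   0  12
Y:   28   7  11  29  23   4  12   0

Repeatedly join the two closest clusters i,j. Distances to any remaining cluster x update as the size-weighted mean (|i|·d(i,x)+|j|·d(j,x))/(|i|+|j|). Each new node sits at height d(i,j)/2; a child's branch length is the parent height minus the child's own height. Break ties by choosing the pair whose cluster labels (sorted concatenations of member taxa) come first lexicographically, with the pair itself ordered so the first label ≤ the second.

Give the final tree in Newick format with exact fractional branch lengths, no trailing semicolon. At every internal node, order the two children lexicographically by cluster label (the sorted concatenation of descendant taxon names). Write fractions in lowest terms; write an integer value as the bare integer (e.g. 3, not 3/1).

((((E:5,P:5):5,(K:3/2,U:3/2):17/2):4/3,(H:37/4,(S:2,Y:2):29/4):25/12):145/42,M:207/14)

1. join K+U (d=3) ⇒ KU; edges |K|=3/2, |U|=3/2
  updated: d(E,KU)=26, d(H,KU)=26, d(KU,M)=59/2, d(KU,P)=14, d(KU,S)=61/2, d(KU,Y)=23/2
2. join S+Y (d=4) ⇒ SY; edges |S|=2, |Y|=2
  updated: d(E,SY)=45/2, d(H,SY)=37/2, d(KU,SY)=21, d(M,SY)=55/2, d(P,SY)=18
3. join E+P (d=10) ⇒ EP; edges |E|=5, |P|=5
  updated: d(EP,H)=55/2, d(EP,KU)=20, d(EP,M)=59/2, d(EP,SY)=81/4
4. join H+SY (d=37/2) ⇒ HSY; edges |H|=37/4, |SY|=29/4
  updated: d(EP,HSY)=68/3, d(HSY,KU)=68/3, d(HSY,M)=89/3
5. join EP+KU (d=20) ⇒ EKPU; edges |EP|=5, |KU|=17/2
  updated: d(EKPU,HSY)=68/3, d(EKPU,M)=59/2
6. join EKPU+HSY (d=68/3) ⇒ EHKPSUY; edges |EKPU|=4/3, |HSY|=25/12
  updated: d(EHKPSUY,M)=207/7
7. join EHKPSUY+M (d=207/7) ⇒ EHKMPSUY; edges |EHKPSUY|=145/42, |M|=207/14
final tree: ((((E:5,P:5):5,(K:3/2,U:3/2):17/2):4/3,(H:37/4,(S:2,Y:2):29/4):25/12):145/42,M:207/14)
total length: 5767/84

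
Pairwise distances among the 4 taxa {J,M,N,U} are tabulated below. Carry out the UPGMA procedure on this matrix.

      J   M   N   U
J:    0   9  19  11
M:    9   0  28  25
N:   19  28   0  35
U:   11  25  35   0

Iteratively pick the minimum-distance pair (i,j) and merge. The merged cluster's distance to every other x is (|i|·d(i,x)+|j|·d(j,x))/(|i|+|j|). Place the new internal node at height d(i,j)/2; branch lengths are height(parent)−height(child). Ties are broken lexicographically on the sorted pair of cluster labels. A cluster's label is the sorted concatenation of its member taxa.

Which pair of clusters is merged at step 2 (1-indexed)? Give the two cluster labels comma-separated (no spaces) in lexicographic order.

JM,U

iteration 1: select J,M (d=9); attach at lengths (9/2, 9/2); label the merged cluster JM
  updated: d(JM,N)=47/2, d(JM,U)=18
iteration 2: select JM,U (d=18); attach at lengths (9/2, 9); label the merged cluster JMU
  updated: d(JMU,N)=82/3
iteration 3: select JMU,N (d=82/3); attach at lengths (14/3, 41/3); label the merged cluster JMNU
final tree: (((J:9/2,M:9/2):9/2,U:9):14/3,N:41/3)
total length: 245/6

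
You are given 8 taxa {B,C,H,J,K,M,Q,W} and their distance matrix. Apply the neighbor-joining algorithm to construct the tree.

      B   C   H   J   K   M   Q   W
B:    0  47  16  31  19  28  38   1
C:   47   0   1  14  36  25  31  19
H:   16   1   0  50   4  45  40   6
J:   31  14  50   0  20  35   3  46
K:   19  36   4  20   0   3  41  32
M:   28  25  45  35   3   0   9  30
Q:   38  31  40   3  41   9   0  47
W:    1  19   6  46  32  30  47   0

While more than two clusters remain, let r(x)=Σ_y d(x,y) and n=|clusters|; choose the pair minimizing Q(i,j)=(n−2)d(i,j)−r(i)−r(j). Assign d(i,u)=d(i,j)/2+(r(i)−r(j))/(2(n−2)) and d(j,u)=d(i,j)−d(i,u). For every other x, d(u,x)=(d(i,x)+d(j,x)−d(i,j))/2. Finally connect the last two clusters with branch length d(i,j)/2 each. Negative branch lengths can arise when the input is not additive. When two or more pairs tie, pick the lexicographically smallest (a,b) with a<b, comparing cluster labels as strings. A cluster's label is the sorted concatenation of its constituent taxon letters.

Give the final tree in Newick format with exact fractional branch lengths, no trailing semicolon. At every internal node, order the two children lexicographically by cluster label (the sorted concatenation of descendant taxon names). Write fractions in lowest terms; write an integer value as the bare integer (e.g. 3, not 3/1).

(((((B:8/5,W:-3/5):277/24,(C:31/16,H:-15/16):227/24):65/8,(J:2/3,Q:7/3):33/2):27/4,K:21/16):27/32,M:27/32)

iteration 1: select J,Q (d=3, Q=-390); attach at lengths (2/3, 7/3); label the merged cluster JQ
  updated: d(B,JQ)=33, d(C,JQ)=21, d(H,JQ)=87/2, d(JQ,K)=29, d(JQ,M)=41/2, d(JQ,W)=45
iteration 2: select B,W (d=1, Q=-272); attach at lengths (8/5, -3/5); label the merged cluster BW
  updated: d(BW,C)=65/2, d(BW,H)=21/2, d(BW,JQ)=77/2, d(BW,K)=25, d(BW,M)=57/2
iteration 3: select C,H (d=1, Q=-431/2); attach at lengths (31/16, -15/16); label the merged cluster CH
  updated: d(BW,CH)=21, d(CH,JQ)=127/4, d(CH,K)=39/2, d(CH,M)=69/2
iteration 4: select BW,CH (d=21, Q=-627/4); attach at lengths (277/24, 227/24); label the merged cluster BCHW
  updated: d(BCHW,JQ)=197/8, d(BCHW,K)=47/4, d(BCHW,M)=21
iteration 5: select BCHW,JQ (d=197/8, Q=-329/4); attach at lengths (65/8, 33/2); label the merged cluster BCHJQW
  updated: d(BCHJQW,K)=129/16, d(BCHJQW,M)=135/16
iteration 6: select BCHJQW,K (d=129/16, Q=-39/2); attach at lengths (27/4, 21/16); label the merged cluster BCHJKQW
  updated: d(BCHJKQW,M)=27/16
iteration 7: select BCHJKQW,M (d=27/16); attach at lengths (27/32, 27/32); label the merged cluster BCHJKMQW
final tree: (((((B:8/5,W:-3/5):277/24,(C:31/16,H:-15/16):227/24):65/8,(J:2/3,Q:7/3):33/2):27/4,K:21/16):27/32,M:27/32)
total length: 483/8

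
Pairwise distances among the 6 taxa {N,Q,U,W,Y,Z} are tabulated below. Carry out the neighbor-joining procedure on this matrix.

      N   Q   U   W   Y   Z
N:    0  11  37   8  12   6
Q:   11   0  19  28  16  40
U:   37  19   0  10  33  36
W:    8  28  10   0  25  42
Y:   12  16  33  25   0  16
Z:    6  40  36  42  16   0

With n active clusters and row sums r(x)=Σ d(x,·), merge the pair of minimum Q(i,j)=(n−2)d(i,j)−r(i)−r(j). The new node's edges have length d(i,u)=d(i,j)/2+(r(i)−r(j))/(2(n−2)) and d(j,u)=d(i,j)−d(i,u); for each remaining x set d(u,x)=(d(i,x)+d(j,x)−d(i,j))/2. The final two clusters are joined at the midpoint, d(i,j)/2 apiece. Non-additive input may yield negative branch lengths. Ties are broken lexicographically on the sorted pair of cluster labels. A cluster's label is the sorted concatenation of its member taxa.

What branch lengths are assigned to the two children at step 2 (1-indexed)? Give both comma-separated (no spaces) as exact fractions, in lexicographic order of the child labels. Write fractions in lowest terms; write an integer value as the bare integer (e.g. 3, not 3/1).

step 1: merge (U,W) at d=10, Q=-208; branch lengths U→31/4, W→9/4; new cluster UW
  updated: d(N,UW)=35/2, d(Q,UW)=37/2, d(UW,Y)=24, d(UW,Z)=34
step 2: merge (N,Z) at d=6, Q=-249/2; branch lengths N→-21/4, Z→45/4; new cluster NZ
  updated: d(NZ,Q)=45/2, d(NZ,UW)=91/4, d(NZ,Y)=11
step 3: merge (NZ,Y) at d=11, Q=-341/4; branch lengths NZ→109/16, Y→67/16; new cluster NYZ
  updated: d(NYZ,Q)=55/4, d(NYZ,UW)=143/8
step 4: merge (NYZ,Q) at d=55/4, Q=-401/8; branch lengths NYZ→105/16, Q→115/16; new cluster NQYZ
  updated: d(NQYZ,UW)=181/16
step 5: merge (NQYZ,UW) at d=181/16; branch lengths NQYZ→181/32, UW→181/32; new cluster NQUWYZ
final tree: ((((N:-21/4,Z:45/4):109/16,Y:67/16):105/16,Q:115/16):181/32,(U:31/4,W:9/4):181/32)
total length: 833/16

-21/4,45/4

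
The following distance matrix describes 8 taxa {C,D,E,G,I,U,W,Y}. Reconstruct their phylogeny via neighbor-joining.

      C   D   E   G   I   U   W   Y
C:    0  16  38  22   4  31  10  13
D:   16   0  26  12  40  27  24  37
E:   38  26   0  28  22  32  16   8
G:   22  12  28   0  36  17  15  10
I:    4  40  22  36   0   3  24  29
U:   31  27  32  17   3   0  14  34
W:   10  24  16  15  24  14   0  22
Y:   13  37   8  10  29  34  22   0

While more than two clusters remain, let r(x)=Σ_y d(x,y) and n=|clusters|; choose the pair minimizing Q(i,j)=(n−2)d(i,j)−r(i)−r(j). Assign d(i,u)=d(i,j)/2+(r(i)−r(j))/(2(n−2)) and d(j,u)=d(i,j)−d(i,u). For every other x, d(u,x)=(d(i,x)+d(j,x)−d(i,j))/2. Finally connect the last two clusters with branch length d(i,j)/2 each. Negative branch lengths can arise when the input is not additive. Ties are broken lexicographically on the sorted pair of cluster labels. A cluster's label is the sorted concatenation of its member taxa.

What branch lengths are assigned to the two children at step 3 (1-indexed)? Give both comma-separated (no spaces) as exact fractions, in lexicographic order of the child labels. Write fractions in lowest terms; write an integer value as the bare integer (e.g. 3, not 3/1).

141/16,51/16

1. join I+U (d=3, Q=-298) ⇒ IU; edges |I|=3/2, |U|=3/2
  updated: d(C,IU)=16, d(D,IU)=32, d(E,IU)=51/2, d(G,IU)=25, d(IU,W)=35/2, d(IU,Y)=30
2. join E+Y (d=8, Q=-443/2) ⇒ EY; edges |E|=123/20, |Y|=37/20
  updated: d(C,EY)=43/2, d(D,EY)=55/2, d(EY,G)=15, d(EY,IU)=95/4, d(EY,W)=15
3. join D+G (d=12, Q=-305/2) ⇒ DG; edges |D|=141/16, |G|=51/16
  updated: d(C,DG)=13, d(DG,EY)=61/4, d(DG,IU)=45/2, d(DG,W)=27/2
4. join DG+EY (d=61/4, Q=-94) ⇒ DEGY; edges |DG|=23/4, |EY|=19/2
  updated: d(C,DEGY)=77/8, d(DEGY,IU)=31/2, d(DEGY,W)=53/8
5. join C+IU (d=16, Q=-421/8) ⇒ CIU; edges |C|=149/32, |IU|=363/32
  updated: d(CIU,DEGY)=73/16, d(CIU,W)=23/4
6. join CIU+DEGY (d=73/16, Q=-271/16) ⇒ CDEGIUY; edges |CIU|=59/32, |DEGY|=87/32
  updated: d(CDEGIUY,W)=125/32
7. join CDEGIUY+W (d=125/32) ⇒ CDEGIUWY; edges |CDEGIUY|=125/64, |W|=125/64
final tree: (((C:149/32,(I:3/2,U:3/2):363/32):59/32,((D:141/16,G:51/16):23/4,(E:123/20,Y:37/20):19/2):87/32):125/64,W:125/64)
total length: 2007/32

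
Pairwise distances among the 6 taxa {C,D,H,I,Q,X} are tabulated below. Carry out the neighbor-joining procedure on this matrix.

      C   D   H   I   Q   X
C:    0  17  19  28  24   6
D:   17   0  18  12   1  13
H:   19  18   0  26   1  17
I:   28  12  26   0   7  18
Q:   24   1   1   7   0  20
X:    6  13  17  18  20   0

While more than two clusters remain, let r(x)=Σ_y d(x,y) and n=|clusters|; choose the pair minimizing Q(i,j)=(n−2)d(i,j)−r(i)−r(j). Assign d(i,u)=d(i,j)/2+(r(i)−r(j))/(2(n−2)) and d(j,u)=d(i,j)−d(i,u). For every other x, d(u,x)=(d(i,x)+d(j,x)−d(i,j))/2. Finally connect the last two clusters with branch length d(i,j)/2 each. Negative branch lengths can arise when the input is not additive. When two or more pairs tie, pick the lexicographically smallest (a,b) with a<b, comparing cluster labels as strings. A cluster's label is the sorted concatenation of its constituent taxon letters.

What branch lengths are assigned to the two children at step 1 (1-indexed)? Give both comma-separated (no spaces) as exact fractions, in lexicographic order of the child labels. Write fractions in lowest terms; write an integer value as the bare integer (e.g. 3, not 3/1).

step 1: merge (C,X) at d=6, Q=-144; branch lengths C→11/2, X→1/2; new cluster CX
  updated: d(CX,D)=12, d(CX,H)=15, d(CX,I)=20, d(CX,Q)=19
step 2: merge (H,Q) at d=1, Q=-85; branch lengths H→35/6, Q→-29/6; new cluster HQ
  updated: d(CX,HQ)=33/2, d(D,HQ)=9, d(HQ,I)=16
step 3: merge (CX,D) at d=12, Q=-115/2; branch lengths CX→79/8, D→17/8; new cluster CDX
  updated: d(CDX,HQ)=27/4, d(CDX,I)=10
step 4: merge (CDX,HQ) at d=27/4, Q=-131/4; branch lengths CDX→3/8, HQ→51/8; new cluster CDHQX
  updated: d(CDHQX,I)=77/8
step 5: merge (CDHQX,I) at d=77/8; branch lengths CDHQX→77/16, I→77/16; new cluster CDHIQX
final tree: ((((C:11/2,X:1/2):79/8,D:17/8):3/8,(H:35/6,Q:-29/6):51/8):77/16,I:77/16)
total length: 283/8

11/2,1/2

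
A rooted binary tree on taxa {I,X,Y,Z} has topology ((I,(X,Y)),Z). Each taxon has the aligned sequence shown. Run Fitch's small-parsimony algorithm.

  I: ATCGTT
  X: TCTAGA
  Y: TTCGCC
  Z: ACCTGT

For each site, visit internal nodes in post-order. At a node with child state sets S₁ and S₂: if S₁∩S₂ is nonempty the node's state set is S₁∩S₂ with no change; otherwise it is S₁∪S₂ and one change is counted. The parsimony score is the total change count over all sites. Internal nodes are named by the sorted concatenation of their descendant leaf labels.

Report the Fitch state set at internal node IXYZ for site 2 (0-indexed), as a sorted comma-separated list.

site 0, node XY: X={T} ∩ Y={T} → {T} (+0)
site 0, node IXY: I={A} ∪ XY={T} → {A,T} (+1)
site 0, node IXYZ: IXY={A,T} ∩ Z={A} → {A} (+0)
site 1, node XY: X={C} ∪ Y={T} → {C,T} (+1)
site 1, node IXY: I={T} ∩ XY={C,T} → {T} (+0)
site 1, node IXYZ: IXY={T} ∪ Z={C} → {C,T} (+1)
site 2, node XY: X={T} ∪ Y={C} → {C,T} (+1)
site 2, node IXY: I={C} ∩ XY={C,T} → {C} (+0)
site 2, node IXYZ: IXY={C} ∩ Z={C} → {C} (+0)
site 3, node XY: X={A} ∪ Y={G} → {A,G} (+1)
site 3, node IXY: I={G} ∩ XY={A,G} → {G} (+0)
site 3, node IXYZ: IXY={G} ∪ Z={T} → {G,T} (+1)
site 4, node XY: X={G} ∪ Y={C} → {C,G} (+1)
site 4, node IXY: I={T} ∪ XY={C,G} → {C,G,T} (+1)
site 4, node IXYZ: IXY={C,G,T} ∩ Z={G} → {G} (+0)
site 5, node XY: X={A} ∪ Y={C} → {A,C} (+1)
site 5, node IXY: I={T} ∪ XY={A,C} → {A,C,T} (+1)
site 5, node IXYZ: IXY={A,C,T} ∩ Z={T} → {T} (+0)
per-site changes: [1, 2, 1, 2, 2, 2]; total = 10

C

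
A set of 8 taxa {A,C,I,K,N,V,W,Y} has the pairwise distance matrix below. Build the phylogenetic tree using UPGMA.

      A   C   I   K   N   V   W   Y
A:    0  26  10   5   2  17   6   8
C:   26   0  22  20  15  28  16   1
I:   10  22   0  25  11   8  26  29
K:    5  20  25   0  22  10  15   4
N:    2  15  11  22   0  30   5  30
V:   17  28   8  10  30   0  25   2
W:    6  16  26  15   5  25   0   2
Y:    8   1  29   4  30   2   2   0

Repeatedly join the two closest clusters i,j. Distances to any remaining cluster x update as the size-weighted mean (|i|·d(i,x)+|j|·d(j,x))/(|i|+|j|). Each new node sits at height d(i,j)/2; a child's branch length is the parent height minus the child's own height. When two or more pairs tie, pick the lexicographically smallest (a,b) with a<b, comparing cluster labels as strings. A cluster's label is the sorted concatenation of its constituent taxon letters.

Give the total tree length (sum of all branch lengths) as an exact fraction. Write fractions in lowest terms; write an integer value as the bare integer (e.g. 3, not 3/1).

374/9

step 1: merge (C,Y) at d=1; branch lengths C→1/2, Y→1/2; new cluster CY
  updated: d(A,CY)=17, d(CY,I)=51/2, d(CY,K)=12, d(CY,N)=45/2, d(CY,V)=15, d(CY,W)=9
step 2: merge (A,N) at d=2; branch lengths A→1, N→1; new cluster AN
  updated: d(AN,CY)=79/4, d(AN,I)=21/2, d(AN,K)=27/2, d(AN,V)=47/2, d(AN,W)=11/2
step 3: merge (AN,W) at d=11/2; branch lengths AN→7/4, W→11/4; new cluster ANW
  updated: d(ANW,CY)=97/6, d(ANW,I)=47/3, d(ANW,K)=14, d(ANW,V)=24
step 4: merge (I,V) at d=8; branch lengths I→4, V→4; new cluster IV
  updated: d(ANW,IV)=119/6, d(CY,IV)=81/4, d(IV,K)=35/2
step 5: merge (CY,K) at d=12; branch lengths CY→11/2, K→6; new cluster CKY
  updated: d(ANW,CKY)=139/9, d(CKY,IV)=58/3
step 6: merge (ANW,CKY) at d=139/9; branch lengths ANW→179/36, CKY→31/18; new cluster ACKNWY
  updated: d(ACKNWY,IV)=235/12
step 7: merge (ACKNWY,IV) at d=235/12; branch lengths ACKNWY→149/72, IV→139/24; new cluster ACIKNVWY
final tree: ((((A:1,N:1):7/4,W:11/4):179/36,((C:1/2,Y:1/2):11/2,K:6):31/18):149/72,(I:4,V:4):139/24)
total length: 374/9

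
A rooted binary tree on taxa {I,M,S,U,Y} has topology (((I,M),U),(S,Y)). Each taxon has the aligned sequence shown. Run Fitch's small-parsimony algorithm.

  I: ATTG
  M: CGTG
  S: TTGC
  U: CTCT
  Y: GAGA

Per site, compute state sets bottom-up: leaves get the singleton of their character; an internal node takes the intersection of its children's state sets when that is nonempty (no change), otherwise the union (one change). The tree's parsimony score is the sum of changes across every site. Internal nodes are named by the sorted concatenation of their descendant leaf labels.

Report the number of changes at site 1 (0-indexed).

2

site 0, node IM: I={A} ∪ M={C} → {A,C} (+1)
site 0, node IMU: IM={A,C} ∩ U={C} → {C} (+0)
site 0, node SY: S={T} ∪ Y={G} → {G,T} (+1)
site 0, node IMSUY: IMU={C} ∪ SY={G,T} → {C,G,T} (+1)
site 1, node IM: I={T} ∪ M={G} → {G,T} (+1)
site 1, node IMU: IM={G,T} ∩ U={T} → {T} (+0)
site 1, node SY: S={T} ∪ Y={A} → {A,T} (+1)
site 1, node IMSUY: IMU={T} ∩ SY={A,T} → {T} (+0)
site 2, node IM: I={T} ∩ M={T} → {T} (+0)
site 2, node IMU: IM={T} ∪ U={C} → {C,T} (+1)
site 2, node SY: S={G} ∩ Y={G} → {G} (+0)
site 2, node IMSUY: IMU={C,T} ∪ SY={G} → {C,G,T} (+1)
site 3, node IM: I={G} ∩ M={G} → {G} (+0)
site 3, node IMU: IM={G} ∪ U={T} → {G,T} (+1)
site 3, node SY: S={C} ∪ Y={A} → {A,C} (+1)
site 3, node IMSUY: IMU={G,T} ∪ SY={A,C} → {A,C,G,T} (+1)
per-site changes: [3, 2, 2, 3]; total = 10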